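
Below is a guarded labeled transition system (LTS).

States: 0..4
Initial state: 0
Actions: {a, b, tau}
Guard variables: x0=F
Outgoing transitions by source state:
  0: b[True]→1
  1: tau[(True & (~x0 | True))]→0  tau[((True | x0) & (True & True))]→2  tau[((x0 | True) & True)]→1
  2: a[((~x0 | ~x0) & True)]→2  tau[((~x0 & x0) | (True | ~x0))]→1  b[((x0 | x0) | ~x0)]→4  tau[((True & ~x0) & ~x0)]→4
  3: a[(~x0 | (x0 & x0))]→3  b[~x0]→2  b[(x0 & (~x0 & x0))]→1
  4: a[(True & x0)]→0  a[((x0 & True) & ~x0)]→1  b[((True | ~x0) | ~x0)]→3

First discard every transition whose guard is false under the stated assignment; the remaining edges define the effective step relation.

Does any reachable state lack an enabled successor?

Answer: DEADLOCK-FREE

Analysis:
R = {0,1,2,3,4}
  0: b→1  [1 exit(s)]
  1: tau→0  tau→1  tau→2  [3 exit(s)]
  2: a→2  b→4  tau→1  tau→4  [4 exit(s)]
  3: a→3  b→2  [2 exit(s)]
  4: b→3  [1 exit(s)]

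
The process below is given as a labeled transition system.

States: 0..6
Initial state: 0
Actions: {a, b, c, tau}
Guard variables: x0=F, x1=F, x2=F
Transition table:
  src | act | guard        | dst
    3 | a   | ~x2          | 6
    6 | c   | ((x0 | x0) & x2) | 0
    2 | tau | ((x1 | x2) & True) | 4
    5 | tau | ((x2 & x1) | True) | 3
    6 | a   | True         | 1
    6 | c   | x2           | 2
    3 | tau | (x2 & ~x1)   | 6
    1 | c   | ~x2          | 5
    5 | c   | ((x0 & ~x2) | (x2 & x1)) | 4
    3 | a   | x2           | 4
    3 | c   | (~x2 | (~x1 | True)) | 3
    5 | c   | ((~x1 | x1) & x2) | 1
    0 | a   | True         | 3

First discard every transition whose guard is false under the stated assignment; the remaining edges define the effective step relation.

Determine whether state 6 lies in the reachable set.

Answer: REACHABLE

Trace:
After dropping false guards: 6 live edges.
depth 0: {0}
depth 1: {3}  cumulative {0,3}
depth 2: {6}  cumulative {0,3,6}
depth 3: {1}  cumulative {0,1,3,6}
depth 4: {5}  cumulative {0,1,3,5,6}
R = {0,1,3,5,6}
witness 6: a·a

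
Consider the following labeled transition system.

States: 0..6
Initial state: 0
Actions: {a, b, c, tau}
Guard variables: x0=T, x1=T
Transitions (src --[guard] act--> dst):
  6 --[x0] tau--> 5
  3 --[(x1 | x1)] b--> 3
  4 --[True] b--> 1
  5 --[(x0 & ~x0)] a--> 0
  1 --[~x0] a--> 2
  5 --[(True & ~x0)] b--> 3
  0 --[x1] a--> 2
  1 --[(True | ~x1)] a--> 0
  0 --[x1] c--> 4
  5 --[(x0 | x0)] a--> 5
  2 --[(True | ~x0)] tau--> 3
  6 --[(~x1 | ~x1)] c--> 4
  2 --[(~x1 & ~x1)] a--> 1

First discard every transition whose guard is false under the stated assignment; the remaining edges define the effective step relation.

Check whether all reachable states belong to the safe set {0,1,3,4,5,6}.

Answer: INVARIANT VIOLATED at state 2

Analysis:
Allowed set {0,1,3,4,5,6}
R = {0,1,2,3,4}
  0: ok
  1: ok
  2: VIOLATES
  3: ok
  4: ok
witness against invariant: a → 2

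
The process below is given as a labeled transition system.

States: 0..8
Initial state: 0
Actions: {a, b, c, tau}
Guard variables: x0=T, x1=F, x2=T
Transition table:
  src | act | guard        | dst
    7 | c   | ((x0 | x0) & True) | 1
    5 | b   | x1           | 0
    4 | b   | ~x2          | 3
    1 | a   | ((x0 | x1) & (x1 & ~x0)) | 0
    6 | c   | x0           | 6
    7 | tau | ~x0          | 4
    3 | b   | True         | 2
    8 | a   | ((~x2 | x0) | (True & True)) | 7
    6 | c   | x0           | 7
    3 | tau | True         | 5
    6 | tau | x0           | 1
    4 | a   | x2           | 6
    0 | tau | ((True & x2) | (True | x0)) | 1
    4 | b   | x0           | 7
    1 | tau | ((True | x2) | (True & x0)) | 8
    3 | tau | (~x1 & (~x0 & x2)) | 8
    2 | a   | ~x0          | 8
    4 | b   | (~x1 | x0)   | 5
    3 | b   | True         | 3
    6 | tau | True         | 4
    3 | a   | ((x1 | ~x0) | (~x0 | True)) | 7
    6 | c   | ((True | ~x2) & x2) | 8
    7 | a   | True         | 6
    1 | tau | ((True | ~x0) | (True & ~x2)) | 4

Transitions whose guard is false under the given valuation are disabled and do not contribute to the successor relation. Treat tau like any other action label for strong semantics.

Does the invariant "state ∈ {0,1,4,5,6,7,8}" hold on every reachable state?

Answer: INVARIANT HOLDS

Working:
Inv-set: {0,1,4,5,6,7,8}
R = {0,1,4,5,6,7,8}
  0: safe
  1: safe
  4: safe
  5: safe
  6: safe
  7: safe
  8: safe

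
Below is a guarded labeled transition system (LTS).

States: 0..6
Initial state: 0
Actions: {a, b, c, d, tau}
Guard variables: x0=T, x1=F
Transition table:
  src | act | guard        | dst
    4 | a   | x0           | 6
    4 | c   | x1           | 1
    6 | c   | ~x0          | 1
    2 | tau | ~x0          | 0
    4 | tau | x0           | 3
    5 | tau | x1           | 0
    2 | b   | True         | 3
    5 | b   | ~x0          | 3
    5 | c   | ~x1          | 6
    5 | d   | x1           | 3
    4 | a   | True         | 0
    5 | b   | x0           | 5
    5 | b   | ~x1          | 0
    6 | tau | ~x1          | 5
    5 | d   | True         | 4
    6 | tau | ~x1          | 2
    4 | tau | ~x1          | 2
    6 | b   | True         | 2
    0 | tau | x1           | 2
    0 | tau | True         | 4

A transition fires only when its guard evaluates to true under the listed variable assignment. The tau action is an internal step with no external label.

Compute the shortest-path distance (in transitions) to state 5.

BFS to 5:
  L0 = {0}
  L1 = {4}
  L2 = {2,3,6}
  L3 = {5}
depth(5)=3, e.g. tau·a·tau

Answer: 3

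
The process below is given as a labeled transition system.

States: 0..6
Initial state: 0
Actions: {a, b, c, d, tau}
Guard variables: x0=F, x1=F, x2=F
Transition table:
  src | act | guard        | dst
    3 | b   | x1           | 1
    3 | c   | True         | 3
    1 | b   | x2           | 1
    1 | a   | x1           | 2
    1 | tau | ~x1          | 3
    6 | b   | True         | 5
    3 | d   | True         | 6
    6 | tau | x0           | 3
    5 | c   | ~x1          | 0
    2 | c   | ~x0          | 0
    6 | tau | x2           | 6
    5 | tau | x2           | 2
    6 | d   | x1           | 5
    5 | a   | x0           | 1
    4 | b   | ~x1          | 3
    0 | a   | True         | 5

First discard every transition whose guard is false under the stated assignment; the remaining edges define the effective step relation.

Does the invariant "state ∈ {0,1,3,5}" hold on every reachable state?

Safe = {0,1,3,5}
Reach set: {0,5}
  0: ok
  5: ok

Answer: INVARIANT HOLDS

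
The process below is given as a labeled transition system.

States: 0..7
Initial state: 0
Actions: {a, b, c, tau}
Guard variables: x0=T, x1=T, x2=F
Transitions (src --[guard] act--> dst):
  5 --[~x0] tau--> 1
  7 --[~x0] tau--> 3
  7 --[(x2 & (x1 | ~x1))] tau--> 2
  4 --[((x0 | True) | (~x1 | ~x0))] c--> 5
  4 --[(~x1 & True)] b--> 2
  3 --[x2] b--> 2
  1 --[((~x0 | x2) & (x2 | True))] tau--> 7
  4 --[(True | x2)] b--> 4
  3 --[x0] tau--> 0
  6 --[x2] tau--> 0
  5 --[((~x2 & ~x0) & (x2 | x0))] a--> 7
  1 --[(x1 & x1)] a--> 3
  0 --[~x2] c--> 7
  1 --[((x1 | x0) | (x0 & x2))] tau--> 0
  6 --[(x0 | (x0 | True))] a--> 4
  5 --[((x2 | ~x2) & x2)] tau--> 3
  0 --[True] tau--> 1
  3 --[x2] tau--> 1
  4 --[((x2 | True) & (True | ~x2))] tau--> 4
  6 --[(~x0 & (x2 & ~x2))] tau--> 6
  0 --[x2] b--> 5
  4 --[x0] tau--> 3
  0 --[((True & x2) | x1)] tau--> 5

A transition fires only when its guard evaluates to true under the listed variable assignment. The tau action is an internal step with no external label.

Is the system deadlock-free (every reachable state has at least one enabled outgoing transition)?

R = {0,1,3,5,7}
  0: c→7  tau→1  tau→5  [3 out]
  1: a→3  tau→0  [2 out]
  3: tau→0  [1 out]
  5: ∅  [deadlock]
  7: ∅  [deadlock]
Path to 5: tau

Answer: DEADLOCK at state 5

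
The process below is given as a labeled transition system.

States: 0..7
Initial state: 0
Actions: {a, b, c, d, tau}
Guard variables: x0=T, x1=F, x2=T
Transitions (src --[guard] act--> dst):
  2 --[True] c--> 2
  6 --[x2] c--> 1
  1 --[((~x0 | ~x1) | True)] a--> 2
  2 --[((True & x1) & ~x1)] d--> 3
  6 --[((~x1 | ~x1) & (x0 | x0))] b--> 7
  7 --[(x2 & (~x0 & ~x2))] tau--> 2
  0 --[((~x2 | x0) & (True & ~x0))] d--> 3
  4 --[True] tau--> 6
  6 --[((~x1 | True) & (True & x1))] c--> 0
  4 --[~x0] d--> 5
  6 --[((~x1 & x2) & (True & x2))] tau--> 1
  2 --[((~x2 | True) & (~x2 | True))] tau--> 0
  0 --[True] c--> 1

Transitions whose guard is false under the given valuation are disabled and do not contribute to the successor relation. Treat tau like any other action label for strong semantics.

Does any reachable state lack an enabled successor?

Reachable = {0,1,2}
  0: c→1  [1 exit(s)]
  1: a→2  [1 exit(s)]
  2: c→2  tau→0  [2 exit(s)]

Answer: DEADLOCK-FREE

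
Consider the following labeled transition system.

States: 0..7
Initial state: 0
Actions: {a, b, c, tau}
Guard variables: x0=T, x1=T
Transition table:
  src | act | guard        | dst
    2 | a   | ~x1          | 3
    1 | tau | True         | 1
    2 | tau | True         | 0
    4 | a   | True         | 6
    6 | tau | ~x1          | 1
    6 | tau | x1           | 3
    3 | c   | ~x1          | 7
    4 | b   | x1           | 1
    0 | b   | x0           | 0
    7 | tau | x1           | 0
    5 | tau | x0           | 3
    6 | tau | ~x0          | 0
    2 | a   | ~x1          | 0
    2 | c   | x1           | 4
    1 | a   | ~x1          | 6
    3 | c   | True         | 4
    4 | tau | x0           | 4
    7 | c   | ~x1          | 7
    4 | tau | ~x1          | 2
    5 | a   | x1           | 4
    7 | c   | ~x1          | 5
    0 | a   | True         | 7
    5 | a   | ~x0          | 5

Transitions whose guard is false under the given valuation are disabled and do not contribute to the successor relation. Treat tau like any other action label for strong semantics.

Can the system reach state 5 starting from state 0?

Answer: UNREACHABLE

Trace:
Guard filter leaves 13 enabled edge(s).
depth 0: {0}
depth 1: {7}  now seen {0,7}
Reach set: {0,7}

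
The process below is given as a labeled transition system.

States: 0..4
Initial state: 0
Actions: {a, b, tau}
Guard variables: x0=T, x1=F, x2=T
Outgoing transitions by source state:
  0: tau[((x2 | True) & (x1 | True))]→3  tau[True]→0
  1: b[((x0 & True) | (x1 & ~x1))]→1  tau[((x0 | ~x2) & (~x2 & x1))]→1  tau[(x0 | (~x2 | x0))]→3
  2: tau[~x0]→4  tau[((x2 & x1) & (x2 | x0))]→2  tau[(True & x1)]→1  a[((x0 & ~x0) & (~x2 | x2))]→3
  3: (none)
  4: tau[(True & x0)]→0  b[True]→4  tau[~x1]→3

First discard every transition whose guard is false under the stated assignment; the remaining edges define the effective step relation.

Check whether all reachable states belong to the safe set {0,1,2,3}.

Allowed set {0,1,2,3}
Reach set: {0,3}
  0: ok
  3: ok

Answer: INVARIANT HOLDS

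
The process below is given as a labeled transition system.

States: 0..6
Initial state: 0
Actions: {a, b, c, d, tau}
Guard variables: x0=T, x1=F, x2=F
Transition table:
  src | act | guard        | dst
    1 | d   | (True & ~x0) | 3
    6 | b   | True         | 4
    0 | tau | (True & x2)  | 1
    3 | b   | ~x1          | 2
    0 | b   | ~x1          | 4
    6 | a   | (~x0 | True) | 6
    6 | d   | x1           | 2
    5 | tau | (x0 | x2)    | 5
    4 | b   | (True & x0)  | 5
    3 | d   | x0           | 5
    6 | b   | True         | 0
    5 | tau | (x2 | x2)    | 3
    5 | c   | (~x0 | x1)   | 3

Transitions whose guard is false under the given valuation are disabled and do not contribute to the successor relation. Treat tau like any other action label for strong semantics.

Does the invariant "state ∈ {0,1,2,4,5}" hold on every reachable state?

Inv-set: {0,1,2,4,5}
Reach set: {0,4,5}
  0: ok
  4: ok
  5: ok

Answer: INVARIANT HOLDS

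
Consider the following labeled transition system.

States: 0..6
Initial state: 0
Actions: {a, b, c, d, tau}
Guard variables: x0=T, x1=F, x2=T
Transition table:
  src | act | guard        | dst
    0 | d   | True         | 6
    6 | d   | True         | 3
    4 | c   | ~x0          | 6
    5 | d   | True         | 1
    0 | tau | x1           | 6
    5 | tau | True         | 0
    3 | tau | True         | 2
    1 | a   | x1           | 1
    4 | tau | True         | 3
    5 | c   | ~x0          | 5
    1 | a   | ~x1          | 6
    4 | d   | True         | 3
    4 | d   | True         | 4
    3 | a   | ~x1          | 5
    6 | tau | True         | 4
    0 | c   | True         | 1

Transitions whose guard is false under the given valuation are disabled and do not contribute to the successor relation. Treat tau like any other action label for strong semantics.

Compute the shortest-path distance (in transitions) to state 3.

Layered search for 3:
  depth 0: {0}
  depth 1: {1,6}
  depth 2: {3,4}
first hit 3 at d=2 via d·d

Answer: 2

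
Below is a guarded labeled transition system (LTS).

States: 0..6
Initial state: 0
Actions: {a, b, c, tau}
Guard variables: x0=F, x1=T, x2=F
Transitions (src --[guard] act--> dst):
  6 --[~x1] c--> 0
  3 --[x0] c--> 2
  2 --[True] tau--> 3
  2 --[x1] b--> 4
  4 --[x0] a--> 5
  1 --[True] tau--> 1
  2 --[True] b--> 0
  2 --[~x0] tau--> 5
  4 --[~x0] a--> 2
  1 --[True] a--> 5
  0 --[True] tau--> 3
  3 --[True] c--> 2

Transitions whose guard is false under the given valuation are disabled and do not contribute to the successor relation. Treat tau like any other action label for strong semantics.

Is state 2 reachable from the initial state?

Answer: REACHABLE

Trace:
9 transition(s) survive guard evaluation.
depth 0: {0}
depth 1: {3}  cumulative {0,3}
depth 2: {2}  cumulative {0,2,3}
depth 3: {4,5}  cumulative {0,2,3,4,5}
R = {0,2,3,4,5}
trace reaching 2: tau·c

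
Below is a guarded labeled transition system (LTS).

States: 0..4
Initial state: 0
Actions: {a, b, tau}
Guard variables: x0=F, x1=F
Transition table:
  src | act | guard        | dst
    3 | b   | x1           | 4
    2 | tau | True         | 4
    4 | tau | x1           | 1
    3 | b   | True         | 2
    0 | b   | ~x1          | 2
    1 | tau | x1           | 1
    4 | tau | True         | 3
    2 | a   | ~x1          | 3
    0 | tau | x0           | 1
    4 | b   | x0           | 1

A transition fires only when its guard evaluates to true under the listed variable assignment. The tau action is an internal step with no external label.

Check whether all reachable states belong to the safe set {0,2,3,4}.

Inv-set: {0,2,3,4}
Reachable = {0,2,3,4}
  0: safe
  2: safe
  3: safe
  4: safe

Answer: INVARIANT HOLDS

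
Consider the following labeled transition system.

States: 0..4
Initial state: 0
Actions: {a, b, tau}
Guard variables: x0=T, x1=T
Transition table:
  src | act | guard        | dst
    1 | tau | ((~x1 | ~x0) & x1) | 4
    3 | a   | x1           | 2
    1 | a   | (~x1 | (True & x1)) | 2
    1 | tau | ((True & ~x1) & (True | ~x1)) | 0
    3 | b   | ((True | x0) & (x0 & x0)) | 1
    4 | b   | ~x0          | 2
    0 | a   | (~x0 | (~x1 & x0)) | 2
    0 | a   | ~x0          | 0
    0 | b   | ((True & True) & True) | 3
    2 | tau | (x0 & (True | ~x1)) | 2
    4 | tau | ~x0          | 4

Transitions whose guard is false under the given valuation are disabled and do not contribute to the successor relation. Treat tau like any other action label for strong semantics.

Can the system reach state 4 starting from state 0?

5 transition(s) survive guard evaluation.
L0 = {0}
L1 = {3}  total {0,3}
L2 = {1,2}  total {0,1,2,3}
Reach set: {0,1,2,3}

Answer: UNREACHABLE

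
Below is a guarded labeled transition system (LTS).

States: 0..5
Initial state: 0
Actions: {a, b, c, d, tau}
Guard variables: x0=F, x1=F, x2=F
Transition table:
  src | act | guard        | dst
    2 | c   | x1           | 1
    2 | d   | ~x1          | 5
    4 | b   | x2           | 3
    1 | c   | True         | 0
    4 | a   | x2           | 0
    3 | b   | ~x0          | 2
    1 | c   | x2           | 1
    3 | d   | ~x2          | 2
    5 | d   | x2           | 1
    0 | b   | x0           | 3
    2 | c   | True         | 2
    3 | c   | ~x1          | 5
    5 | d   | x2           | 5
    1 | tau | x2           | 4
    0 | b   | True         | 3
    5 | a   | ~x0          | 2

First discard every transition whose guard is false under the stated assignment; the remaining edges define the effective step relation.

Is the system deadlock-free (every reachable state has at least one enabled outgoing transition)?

Reach set: {0,2,3,5}
  0: b→3  [1 out]
  2: c→2  d→5  [2 out]
  3: b→2  c→5  d→2  [3 out]
  5: a→2  [1 out]

Answer: DEADLOCK-FREE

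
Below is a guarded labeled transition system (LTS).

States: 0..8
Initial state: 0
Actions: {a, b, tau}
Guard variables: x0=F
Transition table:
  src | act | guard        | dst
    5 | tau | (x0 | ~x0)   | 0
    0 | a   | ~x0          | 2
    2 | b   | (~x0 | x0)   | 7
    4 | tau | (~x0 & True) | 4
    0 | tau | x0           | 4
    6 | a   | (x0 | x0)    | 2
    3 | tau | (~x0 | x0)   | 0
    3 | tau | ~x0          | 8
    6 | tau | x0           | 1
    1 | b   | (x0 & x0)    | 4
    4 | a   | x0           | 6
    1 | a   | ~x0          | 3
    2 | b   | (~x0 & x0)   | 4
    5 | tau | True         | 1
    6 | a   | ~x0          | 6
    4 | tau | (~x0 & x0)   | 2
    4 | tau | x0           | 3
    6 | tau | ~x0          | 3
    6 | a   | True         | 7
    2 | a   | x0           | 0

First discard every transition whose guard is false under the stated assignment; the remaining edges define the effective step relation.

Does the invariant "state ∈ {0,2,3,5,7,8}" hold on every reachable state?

Safe = {0,2,3,5,7,8}
R = {0,2,7}
  0: safe
  2: safe
  7: safe

Answer: INVARIANT HOLDS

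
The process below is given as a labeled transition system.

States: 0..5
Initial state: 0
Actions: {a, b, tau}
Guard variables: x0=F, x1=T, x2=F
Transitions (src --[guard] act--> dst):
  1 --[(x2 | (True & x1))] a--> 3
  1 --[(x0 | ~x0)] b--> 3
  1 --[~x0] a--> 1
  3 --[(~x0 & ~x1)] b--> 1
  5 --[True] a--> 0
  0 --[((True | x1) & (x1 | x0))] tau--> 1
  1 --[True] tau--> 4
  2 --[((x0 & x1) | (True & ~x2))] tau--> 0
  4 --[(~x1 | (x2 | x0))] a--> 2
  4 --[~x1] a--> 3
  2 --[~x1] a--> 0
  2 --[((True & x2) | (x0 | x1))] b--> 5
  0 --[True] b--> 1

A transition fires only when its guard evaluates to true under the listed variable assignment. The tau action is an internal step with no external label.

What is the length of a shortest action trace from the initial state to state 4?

BFS to 4:
  depth 0: {0}
  depth 1: {1}
  depth 2: {3,4}
depth(4)=2, e.g. b·tau

Answer: 2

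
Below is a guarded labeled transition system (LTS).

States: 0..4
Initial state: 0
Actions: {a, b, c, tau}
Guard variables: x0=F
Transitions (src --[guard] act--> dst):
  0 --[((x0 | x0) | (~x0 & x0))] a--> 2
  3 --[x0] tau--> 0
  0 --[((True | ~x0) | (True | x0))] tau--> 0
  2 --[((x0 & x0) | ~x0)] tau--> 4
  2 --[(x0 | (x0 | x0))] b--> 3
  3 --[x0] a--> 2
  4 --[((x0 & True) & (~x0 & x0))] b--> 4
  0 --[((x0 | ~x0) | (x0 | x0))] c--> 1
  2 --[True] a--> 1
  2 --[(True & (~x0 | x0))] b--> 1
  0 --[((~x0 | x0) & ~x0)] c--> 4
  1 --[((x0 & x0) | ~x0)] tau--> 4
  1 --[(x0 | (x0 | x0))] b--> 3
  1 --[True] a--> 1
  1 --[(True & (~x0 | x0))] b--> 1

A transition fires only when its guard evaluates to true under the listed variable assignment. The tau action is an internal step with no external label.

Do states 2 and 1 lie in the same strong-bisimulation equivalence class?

Compute ~ classes (split until stable):
  round 0: {{0,1,2,3,4}}
  round 1: {{0},{1,2},{3,4}}
3 equivalence class(es) (converged in 2)
class of 2: {1,2}; class of 1: {1,2}

Answer: BISIMILAR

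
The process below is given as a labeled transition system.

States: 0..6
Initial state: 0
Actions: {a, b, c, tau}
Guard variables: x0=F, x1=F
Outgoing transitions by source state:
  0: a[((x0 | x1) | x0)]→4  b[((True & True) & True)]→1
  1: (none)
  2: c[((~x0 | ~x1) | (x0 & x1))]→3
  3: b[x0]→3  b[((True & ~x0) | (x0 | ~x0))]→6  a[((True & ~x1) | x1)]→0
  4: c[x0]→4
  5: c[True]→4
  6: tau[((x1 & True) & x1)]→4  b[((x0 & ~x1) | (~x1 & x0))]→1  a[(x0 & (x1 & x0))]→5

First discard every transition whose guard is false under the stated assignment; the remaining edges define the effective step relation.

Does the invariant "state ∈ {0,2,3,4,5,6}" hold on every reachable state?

Safe = {0,2,3,4,5,6}
Reach set: {0,1}
  0: safe
  1: outside
counterexample path to 1: b

Answer: INVARIANT VIOLATED at state 1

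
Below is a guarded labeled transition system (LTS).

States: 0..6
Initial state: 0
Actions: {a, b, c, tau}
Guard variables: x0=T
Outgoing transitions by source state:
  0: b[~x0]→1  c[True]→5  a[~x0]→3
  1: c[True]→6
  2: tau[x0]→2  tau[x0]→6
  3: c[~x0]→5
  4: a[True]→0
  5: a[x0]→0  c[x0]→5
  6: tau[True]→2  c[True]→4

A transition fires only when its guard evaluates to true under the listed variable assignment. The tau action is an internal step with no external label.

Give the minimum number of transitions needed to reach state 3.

Answer: UNREACHABLE

Trace:
BFS to 3:
  L0 = {0}
  L1 = {5}
3 never appears.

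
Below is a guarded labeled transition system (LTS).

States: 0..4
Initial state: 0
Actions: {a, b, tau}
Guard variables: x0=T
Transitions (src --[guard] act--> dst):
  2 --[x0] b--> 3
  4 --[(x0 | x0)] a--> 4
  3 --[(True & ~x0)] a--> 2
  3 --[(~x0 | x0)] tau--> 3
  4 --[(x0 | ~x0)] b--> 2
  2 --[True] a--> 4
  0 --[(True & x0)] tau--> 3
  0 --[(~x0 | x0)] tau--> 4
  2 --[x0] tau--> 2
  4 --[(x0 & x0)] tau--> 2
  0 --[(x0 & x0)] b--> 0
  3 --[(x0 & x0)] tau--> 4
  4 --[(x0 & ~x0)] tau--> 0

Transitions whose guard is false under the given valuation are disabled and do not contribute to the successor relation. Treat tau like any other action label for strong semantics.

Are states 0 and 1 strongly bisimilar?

Bisimulation quotient by refinement:
  P[0] = {{0,1,2,3,4}}
  P[1] = {{0},{1},{2,4},{3}}
  P[2] = {{0},{1},{2},{3},{4}}
stable after 3 split(s): 5 block(s)
[0]={0}  [1]={1}

Answer: NOT BISIMILAR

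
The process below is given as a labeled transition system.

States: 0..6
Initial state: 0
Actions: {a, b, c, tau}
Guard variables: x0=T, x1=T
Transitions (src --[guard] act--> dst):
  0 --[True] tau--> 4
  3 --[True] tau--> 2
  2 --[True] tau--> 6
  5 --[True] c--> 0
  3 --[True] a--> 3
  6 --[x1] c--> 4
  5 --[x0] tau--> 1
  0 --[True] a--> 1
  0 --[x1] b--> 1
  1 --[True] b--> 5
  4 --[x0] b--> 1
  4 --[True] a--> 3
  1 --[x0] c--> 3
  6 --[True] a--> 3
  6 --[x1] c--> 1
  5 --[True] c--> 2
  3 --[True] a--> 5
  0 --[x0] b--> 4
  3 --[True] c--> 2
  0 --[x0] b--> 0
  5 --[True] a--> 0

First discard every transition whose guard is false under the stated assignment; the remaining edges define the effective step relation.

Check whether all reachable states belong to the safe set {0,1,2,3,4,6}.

Safe = {0,1,2,3,4,6}
Reachable = {0,1,2,3,4,5,6}
  0: safe
  1: safe
  2: safe
  3: safe
  4: safe
  5: VIOLATES
  6: safe
reach 5 via a·b — violates

Answer: INVARIANT VIOLATED at state 5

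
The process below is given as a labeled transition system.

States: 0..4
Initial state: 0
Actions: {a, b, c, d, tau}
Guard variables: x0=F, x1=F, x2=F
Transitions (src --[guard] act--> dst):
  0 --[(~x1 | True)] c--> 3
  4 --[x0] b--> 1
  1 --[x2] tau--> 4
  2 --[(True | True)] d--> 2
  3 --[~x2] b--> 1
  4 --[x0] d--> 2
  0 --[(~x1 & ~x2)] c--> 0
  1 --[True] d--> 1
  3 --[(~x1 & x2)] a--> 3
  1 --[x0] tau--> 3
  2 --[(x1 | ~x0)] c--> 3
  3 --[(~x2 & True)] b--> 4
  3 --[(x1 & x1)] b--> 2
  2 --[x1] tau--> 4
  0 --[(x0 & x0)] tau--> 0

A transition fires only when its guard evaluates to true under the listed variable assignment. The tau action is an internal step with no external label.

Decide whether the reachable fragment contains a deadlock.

Answer: DEADLOCK at state 4

Analysis:
R = {0,1,3,4}
  0: c→0  c→3  [2 out]
  1: d→1  [1 out]
  3: b→1  b→4  [2 out]
  4: ∅  [STUCK]
trace reaching 4: c·b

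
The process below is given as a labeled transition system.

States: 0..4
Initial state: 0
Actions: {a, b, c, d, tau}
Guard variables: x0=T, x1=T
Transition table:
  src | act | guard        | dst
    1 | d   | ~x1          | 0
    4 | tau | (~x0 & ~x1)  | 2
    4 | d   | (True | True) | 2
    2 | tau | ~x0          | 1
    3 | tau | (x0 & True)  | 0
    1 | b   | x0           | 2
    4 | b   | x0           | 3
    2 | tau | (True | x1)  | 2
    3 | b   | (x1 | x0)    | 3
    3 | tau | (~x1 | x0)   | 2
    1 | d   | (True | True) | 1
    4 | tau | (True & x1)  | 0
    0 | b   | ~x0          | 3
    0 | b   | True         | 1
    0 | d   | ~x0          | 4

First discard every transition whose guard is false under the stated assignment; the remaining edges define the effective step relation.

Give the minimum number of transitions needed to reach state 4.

Answer: UNREACHABLE

Trace:
BFS to 4:
  depth 0: {0}
  depth 1: {1}
  depth 2: {2}
4 never appears.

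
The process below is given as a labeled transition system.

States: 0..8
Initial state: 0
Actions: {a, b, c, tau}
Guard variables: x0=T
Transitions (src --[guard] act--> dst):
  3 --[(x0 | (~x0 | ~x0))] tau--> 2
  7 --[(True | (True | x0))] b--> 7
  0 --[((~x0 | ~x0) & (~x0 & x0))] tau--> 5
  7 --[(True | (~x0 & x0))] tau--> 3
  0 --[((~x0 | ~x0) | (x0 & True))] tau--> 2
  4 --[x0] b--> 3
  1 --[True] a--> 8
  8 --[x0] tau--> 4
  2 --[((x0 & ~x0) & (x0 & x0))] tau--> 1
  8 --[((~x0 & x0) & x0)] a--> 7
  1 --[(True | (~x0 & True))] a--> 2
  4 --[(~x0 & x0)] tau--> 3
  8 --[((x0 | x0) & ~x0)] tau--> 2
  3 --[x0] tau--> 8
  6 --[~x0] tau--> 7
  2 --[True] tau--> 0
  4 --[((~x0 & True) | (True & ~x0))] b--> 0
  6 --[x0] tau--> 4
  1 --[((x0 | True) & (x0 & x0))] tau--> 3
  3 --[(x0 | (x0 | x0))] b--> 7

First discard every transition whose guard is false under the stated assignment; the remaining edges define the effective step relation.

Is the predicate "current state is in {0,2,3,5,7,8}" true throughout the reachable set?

Answer: INVARIANT HOLDS

Trace:
Inv-set: {0,2,3,5,7,8}
Reach set: {0,2}
  0: ✓
  2: ✓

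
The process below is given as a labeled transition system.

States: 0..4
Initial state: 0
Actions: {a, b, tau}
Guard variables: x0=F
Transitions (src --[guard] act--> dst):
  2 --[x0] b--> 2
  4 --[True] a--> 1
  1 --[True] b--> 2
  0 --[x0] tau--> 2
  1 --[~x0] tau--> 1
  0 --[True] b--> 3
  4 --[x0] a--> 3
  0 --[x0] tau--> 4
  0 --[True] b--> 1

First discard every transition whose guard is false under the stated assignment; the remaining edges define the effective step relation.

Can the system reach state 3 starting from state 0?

5 transition(s) survive guard evaluation.
L0 = {0}
L1 = {1,3}  cumulative {0,1,3}
L2 = {2}  cumulative {0,1,2,3}
Reach set: {0,1,2,3}
trace reaching 3: b

Answer: REACHABLE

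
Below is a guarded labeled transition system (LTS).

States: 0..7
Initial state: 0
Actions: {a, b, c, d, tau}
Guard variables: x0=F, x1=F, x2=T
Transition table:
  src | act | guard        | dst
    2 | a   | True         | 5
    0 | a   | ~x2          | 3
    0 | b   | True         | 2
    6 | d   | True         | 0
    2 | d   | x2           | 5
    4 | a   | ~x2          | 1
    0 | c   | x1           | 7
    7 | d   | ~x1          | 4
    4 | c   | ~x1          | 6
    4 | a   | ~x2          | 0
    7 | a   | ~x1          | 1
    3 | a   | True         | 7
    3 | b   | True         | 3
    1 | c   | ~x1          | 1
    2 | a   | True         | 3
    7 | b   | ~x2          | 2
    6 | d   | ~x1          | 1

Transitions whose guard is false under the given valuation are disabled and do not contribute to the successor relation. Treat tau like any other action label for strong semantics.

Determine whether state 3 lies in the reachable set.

Answer: REACHABLE

Working:
Guard filter leaves 12 enabled edge(s).
Layer 0: {0}
Layer 1: {2}  total {0,2}
Layer 2: {3,5}  total {0,2,3,5}
Layer 3: {7}  total {0,2,3,5,7}
Layer 4: {1,4}  total {0,1,2,3,4,5,7}
Layer 5: {6}  total {0,1,2,3,4,5,6,7}
Reach set: {0,1,2,3,4,5,6,7}
witness 3: b·a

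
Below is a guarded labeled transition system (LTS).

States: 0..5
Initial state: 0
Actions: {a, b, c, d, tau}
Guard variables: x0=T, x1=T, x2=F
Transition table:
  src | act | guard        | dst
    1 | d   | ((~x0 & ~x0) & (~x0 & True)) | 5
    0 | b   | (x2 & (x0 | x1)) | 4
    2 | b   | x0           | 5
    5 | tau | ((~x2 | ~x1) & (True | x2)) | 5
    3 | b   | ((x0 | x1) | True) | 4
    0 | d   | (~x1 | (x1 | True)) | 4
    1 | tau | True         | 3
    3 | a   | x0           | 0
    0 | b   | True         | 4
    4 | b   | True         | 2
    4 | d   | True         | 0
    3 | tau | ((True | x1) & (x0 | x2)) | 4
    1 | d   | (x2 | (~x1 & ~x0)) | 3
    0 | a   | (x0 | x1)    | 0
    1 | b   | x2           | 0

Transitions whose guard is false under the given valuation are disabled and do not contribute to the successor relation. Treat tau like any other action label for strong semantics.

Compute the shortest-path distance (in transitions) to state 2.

Answer: 2

Working:
Layered search for 2:
  Layer 0: {0}
  Layer 1: {4}
  Layer 2: {2}
depth(2)=2, e.g. b·b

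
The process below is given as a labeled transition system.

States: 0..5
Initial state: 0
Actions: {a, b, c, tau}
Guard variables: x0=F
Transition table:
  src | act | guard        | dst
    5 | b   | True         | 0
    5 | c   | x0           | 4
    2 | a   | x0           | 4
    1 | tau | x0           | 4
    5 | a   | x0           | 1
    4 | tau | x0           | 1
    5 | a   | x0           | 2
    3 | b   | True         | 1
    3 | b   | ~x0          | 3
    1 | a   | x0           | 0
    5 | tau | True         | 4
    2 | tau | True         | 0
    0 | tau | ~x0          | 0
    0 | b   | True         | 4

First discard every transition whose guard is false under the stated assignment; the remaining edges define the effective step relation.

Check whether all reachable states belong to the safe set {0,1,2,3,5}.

Answer: INVARIANT VIOLATED at state 4

Trace:
Safe = {0,1,2,3,5}
Reach set: {0,4}
  0: ✓
  4: VIOLATES
witness against invariant: b → 4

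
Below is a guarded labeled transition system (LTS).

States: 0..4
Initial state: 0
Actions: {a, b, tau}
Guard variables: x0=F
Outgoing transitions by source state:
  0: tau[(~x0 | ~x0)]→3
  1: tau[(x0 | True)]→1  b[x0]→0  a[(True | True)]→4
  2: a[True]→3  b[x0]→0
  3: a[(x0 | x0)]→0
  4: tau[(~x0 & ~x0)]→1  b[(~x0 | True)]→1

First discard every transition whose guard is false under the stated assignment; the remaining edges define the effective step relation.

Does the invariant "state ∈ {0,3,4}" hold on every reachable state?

Inv-set: {0,3,4}
Reachable = {0,3}
  0: ok
  3: ok

Answer: INVARIANT HOLDS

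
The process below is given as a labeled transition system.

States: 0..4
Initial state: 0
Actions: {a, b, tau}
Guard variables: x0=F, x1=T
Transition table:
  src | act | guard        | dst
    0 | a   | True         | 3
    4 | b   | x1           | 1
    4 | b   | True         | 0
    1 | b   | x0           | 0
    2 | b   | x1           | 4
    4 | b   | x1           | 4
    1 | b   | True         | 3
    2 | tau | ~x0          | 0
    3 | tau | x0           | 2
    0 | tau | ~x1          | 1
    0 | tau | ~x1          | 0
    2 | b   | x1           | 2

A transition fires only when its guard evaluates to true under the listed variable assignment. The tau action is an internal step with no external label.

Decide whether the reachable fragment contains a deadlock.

Answer: DEADLOCK at state 3

Working:
R = {0,3}
  0: a→3  [1 out]
  3: ∅  [deadlock]
witness 3: a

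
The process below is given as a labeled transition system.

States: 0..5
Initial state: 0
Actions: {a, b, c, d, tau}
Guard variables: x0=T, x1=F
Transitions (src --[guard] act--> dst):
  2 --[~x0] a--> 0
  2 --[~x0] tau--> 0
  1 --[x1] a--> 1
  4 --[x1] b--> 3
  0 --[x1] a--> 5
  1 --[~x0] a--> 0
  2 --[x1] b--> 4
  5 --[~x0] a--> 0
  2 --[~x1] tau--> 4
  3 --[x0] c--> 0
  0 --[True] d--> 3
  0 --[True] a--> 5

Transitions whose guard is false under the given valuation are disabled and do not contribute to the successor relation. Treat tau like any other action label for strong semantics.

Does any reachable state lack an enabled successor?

R = {0,3,5}
  0: a→5  d→3  [2 exit(s)]
  3: c→0  [1 exit(s)]
  5: ∅  [no exit]
witness 5: a

Answer: DEADLOCK at state 5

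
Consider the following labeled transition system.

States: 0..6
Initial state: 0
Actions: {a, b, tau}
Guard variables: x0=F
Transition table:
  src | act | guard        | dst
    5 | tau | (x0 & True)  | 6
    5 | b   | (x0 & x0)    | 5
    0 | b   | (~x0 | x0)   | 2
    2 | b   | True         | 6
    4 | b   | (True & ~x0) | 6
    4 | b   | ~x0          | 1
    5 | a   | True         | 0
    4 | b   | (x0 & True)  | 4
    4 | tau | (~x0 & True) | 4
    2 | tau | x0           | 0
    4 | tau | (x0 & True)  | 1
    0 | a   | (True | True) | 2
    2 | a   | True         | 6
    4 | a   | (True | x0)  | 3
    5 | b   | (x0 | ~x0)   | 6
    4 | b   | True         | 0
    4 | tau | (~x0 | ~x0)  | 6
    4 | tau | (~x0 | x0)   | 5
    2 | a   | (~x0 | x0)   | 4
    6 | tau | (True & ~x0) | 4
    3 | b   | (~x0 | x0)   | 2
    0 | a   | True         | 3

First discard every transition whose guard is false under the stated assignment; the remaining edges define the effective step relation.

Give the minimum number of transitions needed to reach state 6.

Answer: 2

Trace:
Breadth-first toward 6:
  L0 = {0}
  L1 = {2,3}
  L2 = {4,6}
6 enters at depth 2; path a·a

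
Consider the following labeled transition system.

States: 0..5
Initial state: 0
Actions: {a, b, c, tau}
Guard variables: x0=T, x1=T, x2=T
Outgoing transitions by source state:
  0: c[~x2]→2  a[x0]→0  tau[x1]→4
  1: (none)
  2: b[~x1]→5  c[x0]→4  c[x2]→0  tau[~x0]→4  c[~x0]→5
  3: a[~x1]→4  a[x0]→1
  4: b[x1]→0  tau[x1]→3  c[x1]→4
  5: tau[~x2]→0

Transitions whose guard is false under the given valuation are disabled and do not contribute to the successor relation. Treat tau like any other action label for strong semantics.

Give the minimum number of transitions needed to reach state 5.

Answer: UNREACHABLE

Working:
Breadth-first toward 5:
  L0 = {0}
  L1 = {4}
  L2 = {3}
  L3 = {1}
5 never appears.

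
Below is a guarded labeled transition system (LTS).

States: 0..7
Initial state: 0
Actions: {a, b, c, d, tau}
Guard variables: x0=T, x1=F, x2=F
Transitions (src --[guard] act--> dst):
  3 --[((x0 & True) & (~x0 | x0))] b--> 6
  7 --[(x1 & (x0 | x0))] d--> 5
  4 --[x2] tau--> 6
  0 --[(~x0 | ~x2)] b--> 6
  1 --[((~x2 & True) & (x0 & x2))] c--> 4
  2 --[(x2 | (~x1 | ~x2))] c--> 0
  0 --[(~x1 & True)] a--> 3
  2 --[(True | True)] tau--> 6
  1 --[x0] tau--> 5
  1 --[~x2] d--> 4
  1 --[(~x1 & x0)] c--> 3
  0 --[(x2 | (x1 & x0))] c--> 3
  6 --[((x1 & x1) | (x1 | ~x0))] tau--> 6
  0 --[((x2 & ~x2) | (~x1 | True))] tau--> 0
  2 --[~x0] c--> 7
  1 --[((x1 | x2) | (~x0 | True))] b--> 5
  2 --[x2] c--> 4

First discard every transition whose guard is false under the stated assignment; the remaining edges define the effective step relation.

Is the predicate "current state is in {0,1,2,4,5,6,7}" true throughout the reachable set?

Safe = {0,1,2,4,5,6,7}
R = {0,3,6}
  0: safe
  3: outside
  6: safe
counterexample path to 3: a

Answer: INVARIANT VIOLATED at state 3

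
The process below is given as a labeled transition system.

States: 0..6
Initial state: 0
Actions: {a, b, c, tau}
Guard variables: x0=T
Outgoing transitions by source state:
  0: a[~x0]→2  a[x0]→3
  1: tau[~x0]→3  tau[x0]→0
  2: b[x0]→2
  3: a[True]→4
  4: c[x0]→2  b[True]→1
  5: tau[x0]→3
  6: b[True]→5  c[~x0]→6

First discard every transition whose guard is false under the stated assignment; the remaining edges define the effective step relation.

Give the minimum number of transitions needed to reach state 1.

Breadth-first toward 1:
  depth 0: {0}
  depth 1: {3}
  depth 2: {4}
  depth 3: {1,2}
first hit 1 at d=3 via a·a·b

Answer: 3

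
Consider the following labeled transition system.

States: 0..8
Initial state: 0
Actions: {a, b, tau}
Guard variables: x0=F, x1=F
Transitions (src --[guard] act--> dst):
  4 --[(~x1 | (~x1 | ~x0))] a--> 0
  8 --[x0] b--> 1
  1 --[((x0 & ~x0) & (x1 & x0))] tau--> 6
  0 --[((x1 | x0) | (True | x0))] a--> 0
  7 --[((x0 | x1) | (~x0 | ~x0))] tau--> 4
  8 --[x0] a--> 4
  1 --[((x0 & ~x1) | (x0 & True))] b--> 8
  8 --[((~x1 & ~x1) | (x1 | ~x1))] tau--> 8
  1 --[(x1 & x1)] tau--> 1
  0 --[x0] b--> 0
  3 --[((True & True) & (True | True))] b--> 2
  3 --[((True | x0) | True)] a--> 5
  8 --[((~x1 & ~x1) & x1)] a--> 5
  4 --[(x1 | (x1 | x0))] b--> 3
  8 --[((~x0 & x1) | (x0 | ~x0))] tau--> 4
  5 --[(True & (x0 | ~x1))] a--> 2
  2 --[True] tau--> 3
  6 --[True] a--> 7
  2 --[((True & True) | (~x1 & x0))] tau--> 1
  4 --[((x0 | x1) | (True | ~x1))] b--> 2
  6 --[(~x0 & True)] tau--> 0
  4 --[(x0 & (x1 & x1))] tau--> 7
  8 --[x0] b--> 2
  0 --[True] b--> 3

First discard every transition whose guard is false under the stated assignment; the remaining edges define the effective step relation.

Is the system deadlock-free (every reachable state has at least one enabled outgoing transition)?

R = {0,1,2,3,5}
  0: a→0  b→3  [2 exit(s)]
  1: ∅  [STUCK]
  2: tau→1  tau→3  [2 exit(s)]
  3: a→5  b→2  [2 exit(s)]
  5: a→2  [1 exit(s)]
Path to 1: b·b·tau

Answer: DEADLOCK at state 1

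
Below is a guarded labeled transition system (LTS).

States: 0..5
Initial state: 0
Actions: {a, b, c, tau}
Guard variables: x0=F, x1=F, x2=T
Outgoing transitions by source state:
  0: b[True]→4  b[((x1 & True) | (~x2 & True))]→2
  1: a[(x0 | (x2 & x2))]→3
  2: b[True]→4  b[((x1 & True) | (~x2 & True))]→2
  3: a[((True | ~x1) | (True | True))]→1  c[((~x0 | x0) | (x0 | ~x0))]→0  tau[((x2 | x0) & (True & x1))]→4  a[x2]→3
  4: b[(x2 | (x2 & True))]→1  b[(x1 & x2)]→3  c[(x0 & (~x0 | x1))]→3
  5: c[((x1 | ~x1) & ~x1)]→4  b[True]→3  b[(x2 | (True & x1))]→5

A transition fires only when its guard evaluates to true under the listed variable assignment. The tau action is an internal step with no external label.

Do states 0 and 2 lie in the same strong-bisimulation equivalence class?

Compute ~ classes (split until stable):
  P[0] = {{0,1,2,3,4,5}}
  P[1] = {{0,2,4},{1},{3},{5}}
  P[2] = {{0,2},{1},{3},{4},{5}}
Fixed point at round 3; 5 class(es).
0∈{0,2}, 2∈{0,2}

Answer: BISIMILAR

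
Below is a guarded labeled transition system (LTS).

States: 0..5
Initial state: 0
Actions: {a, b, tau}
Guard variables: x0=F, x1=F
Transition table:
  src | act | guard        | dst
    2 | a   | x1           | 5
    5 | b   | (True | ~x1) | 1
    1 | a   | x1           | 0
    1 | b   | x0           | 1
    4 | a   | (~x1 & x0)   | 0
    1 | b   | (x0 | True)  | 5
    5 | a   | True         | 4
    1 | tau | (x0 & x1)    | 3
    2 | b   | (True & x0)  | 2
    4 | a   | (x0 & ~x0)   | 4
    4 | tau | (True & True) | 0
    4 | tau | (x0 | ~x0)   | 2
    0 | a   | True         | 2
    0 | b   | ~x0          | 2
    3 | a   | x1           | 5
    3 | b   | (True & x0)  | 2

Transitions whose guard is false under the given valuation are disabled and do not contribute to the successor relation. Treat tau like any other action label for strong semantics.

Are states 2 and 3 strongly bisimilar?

Answer: BISIMILAR

Trace:
Compute ~ classes (split until stable):
  round 0: {{0,1,2,3,4,5}}
  round 1: {{0,5},{1},{2,3},{4}}
  round 2: {{0},{1},{2,3},{4},{5}}
5 equivalence class(es) (converged in 3)
[2]={2,3}  [3]={2,3}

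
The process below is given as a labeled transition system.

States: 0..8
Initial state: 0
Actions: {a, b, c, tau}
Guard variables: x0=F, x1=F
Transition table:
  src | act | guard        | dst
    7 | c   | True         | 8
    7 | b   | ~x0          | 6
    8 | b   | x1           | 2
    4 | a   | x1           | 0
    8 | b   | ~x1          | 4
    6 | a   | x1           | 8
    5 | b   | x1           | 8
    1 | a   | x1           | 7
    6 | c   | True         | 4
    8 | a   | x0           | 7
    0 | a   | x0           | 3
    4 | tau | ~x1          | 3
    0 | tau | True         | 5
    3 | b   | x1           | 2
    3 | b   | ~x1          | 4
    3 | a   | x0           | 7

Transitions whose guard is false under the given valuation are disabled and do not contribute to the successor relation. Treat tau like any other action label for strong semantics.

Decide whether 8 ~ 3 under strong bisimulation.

Answer: BISIMILAR

Working:
Refine partition for ~:
  P[0] = {{0,1,2,3,4,5,6,7,8}}
  P[1] = {{0,4},{1,2,5},{3,8},{6},{7}}
  P[2] = {{0},{1,2,5},{3,8},{4},{6},{7}}
Fixed point at round 3; 6 class(es).
[8]={3,8}  [3]={3,8}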